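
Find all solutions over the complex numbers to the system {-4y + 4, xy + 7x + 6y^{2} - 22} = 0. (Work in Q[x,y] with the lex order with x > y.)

{(2, 1)}

Compute a lex Gröbner basis by Buchberger's algorithm.
f_1 = -4y + 4, LT = y.
f_2 = xy + 7x + 6y^{2} - 22, LT = xy.

S(f_1,f_2): lcm = xy. S = -8x - 6y^{2} + 22.
  leading term x: no divisor's leading term divides it; move -8x to the remainder.
  leading term y^{2}: subtract (\tfrac{3}{2}y)·f_1 from -6y^{2} + 22 → -6y + 22
  leading term y: subtract (\tfrac{3}{2})·f_1 from -6y + 22 → 16
  leading term 1: no divisor's leading term divides it; move 16 to the remainder.
  remainder -8x + 16 ≠ 0; add h_3 = -8x + 16 to the basis.

The other S-polynomials (S(f_1,h_3), S(f_2,h_3)) all reduce to 0 modulo the current basis, so we have a Gröbner basis.
Inter-reduce: drop elements whose leading term is divisible by another's, tail-reduce, and make monic.
Reduced Gröbner basis: {x - 2, y - 1}.

A lex Gröbner basis eliminates variables successively. Here y - 1 depends only on y, with roots {1}; lifting each root through the earlier basis elements recovers the full solutions.
  y = 1: the earlier basis element becomes x - 2 = 0, giving x = 2 — point (2, 1).
Check: every point annihilates each of the original generators.
A lex Gröbner basis triangularizes the system, enabling back-substitution.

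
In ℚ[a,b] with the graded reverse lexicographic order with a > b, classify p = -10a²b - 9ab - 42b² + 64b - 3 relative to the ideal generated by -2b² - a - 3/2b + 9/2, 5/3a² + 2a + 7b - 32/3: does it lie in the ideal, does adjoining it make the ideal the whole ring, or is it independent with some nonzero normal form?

-10a²b - 9ab - 42b² + 64b - 3 is independent of I; its normal form modulo I is 3ab - 3.

First compute the reduced Gröbner basis of I by Buchberger's algorithm.
f_1 = -2b² - a - 3/2b + 9/2, LT = b².
f_2 = 5/3a² + 2a + 7b - 32/3, LT = a².

The S-polynomials (S(f_1,f_2)) all reduce to 0 modulo the current basis, so we have a Gröbner basis.
Inter-reduce: drop elements whose leading term is divisible by another's, tail-reduce, and make monic.
Reduced Gröbner basis: {a² + 6/5a + 21/5b - 32/5, b² + ½a + ¾b - 9/4}.
Label its elements g_1 = a² + 6/5a + 21/5b - 32/5, g_2 = b² + ½a + ¾b - 9/4.

Reduce p = -10a²b - 9ab - 42b² + 64b - 3 modulo G:
  leading term a²b: subtract (-10b)·g_1 from -10a²b - 9ab - 42b² + 64b - 3 → 3ab - 3
  leading term ab: no divisor's leading term divides it; move 3ab to the remainder.
  leading term 1: no divisor's leading term divides it; move -3 to the remainder.
  normal form = 3ab - 3.
The normal form is nonzero, so p ∉ I. Since p minus its normal form lies in I, I + (p) = I + (r) where r = 3ab - 3; decide whether this ideal is the whole ring.
Run Buchberger on G together with r (pairs among the g_i already reduce to 0 since G is a Gröbner basis):
g_1 = a² + 6/5a + 21/5b - 32/5, LT = a².
g_2 = b² + ½a + ¾b - 9/4, LT = b².
r = 3ab - 3, LT = ab.

S(g_1,r): lcm = a²b. S = 6/5ab + 21/5b² + a - 32/5b.
  reduce S modulo (g_1, g_2, r):
  remainder -11/10a - 191/20b + 213/20 ≠ 0; add m_4 = -11/10a - 191/20b + 213/20 to the basis.

S(g_2,r): lcm = ab². S = ½a² + ¾ab - 9/4a + b.
  reduce S modulo (g_1, g_2, r, m_4):
  remainder 10403/440b - 10403/440 ≠ 0; add m_5 = 10403/440b - 10403/440 to the basis.

The other S-polynomials (S(g_1,g_2), S(g_1,m_4), S(g_2,m_4), S(r,m_4), S(g_1,m_5), S(g_2,m_5), S(r,m_5), S(m_4,m_5)) all reduce to 0 modulo the current basis, so we have a Gröbner basis.
Inter-reduce: drop elements whose leading term is divisible by another's, tail-reduce, and make monic.
Reduced Gröbner basis: {a - 1, b - 1}.
The reduced Gröbner basis of I + (p) is {a - 1, b - 1} ≠ {1}, a proper ideal, so the enlarged system stays consistent: p is independent of I, with normal form 3ab - 3.

Ideal membership is decidable via reduction modulo a Gröbner basis.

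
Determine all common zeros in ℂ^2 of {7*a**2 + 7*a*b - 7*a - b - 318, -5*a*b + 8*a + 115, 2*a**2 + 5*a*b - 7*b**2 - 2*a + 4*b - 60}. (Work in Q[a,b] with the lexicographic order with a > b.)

{(-5, -3)}

Compute a lex Gröbner basis by Buchberger's algorithm.
f_1 = 7*a**2 + 7*a*b - 7*a - b - 318, LT = a**2.
f_2 = -5*a*b + 8*a + 115, LT = a*b.
f_3 = 2*a**2 + 5*a*b - 2*a - 7*b**2 + 4*b - 60, LT = a**2.

S(f_1,f_2): lcm = a**2*b. S = 8/5*a**2 + a*b**2 - a*b + 23*a - 1/7*b**2 - 318/7*b.
  leading term a**2: subtract (8/35)·f_1 from 8/5*a**2 + a*b**2 - a*b + 23*a - 1/7*b**2 - 318/7*b → a*b**2 - 13/5*a*b + 123/5*a - 1/7*b**2 - 226/5*b + 2544/35
  leading term a*b**2: subtract (-1/5*b)·f_2 from a*b**2 - 13/5*a*b + 123/5*a - 1/7*b**2 - 226/5*b + 2544/35 → -a*b + 123/5*a - 1/7*b**2 - 111/5*b + 2544/35
  leading term a*b: subtract (1/5)·f_2 from -a*b + 123/5*a - 1/7*b**2 - 111/5*b + 2544/35 → 23*a - 1/7*b**2 - 111/5*b + 1739/35
  leading term a: no divisor's leading term divides it; move 23*a to the remainder.
  leading term b**2: no divisor's leading term divides it; move -1/7*b**2 to the remainder.
  leading term b: no divisor's leading term divides it; move -111/5*b to the remainder.
  leading term 1: no divisor's leading term divides it; move 1739/35 to the remainder.
  remainder 23*a - 1/7*b**2 - 111/5*b + 1739/35 ≠ 0; add h_4 = 23*a - 1/7*b**2 - 111/5*b + 1739/35 to the basis.

S(f_1,f_3): lcm = a**2. S = -3/2*a*b + 7/2*b**2 - 15/7*b - 108/7.
  leading term a*b: subtract (3/10)·f_2 from -3/2*a*b + 7/2*b**2 - 15/7*b - 108/7 → -12/5*a + 7/2*b**2 - 15/7*b - 699/14
  leading term a: subtract (-12/115)·h_4 from -12/5*a + 7/2*b**2 - 15/7*b - 699/14 → 5611/1610*b**2 - 17949/4025*b - 360189/8050
  leading term b**2: no divisor's leading term divides it; move 5611/1610*b**2 to the remainder.
  leading term b: no divisor's leading term divides it; move -17949/4025*b to the remainder.
  leading term 1: no divisor's leading term divides it; move -360189/8050 to the remainder.
  remainder 5611/1610*b**2 - 17949/4025*b - 360189/8050 ≠ 0; add h_5 = 5611/1610*b**2 - 17949/4025*b - 360189/8050 to the basis.

S(f_2,f_3): lcm = a**2*b. S = -8/5*a**2 - 5/2*a*b**2 + a*b - 23*a + 7/2*b**3 - 2*b**2 + 30*b.
  leading term a**2: subtract (-8/35)·f_1 from -8/5*a**2 - 5/2*a*b**2 + a*b - 23*a + 7/2*b**3 - 2*b**2 + 30*b → -5/2*a*b**2 + 13/5*a*b - 123/5*a + 7/2*b**3 - 2*b**2 + 1042/35*b - 2544/35
  leading term a*b**2: subtract (1/2*b)·f_2 from -5/2*a*b**2 + 13/5*a*b - 123/5*a + 7/2*b**3 - 2*b**2 + 1042/35*b - 2544/35 → -7/5*a*b - 123/5*a + 7/2*b**3 - 2*b**2 - 1941/70*b - 2544/35
  leading term a*b: subtract (7/25)·f_2 from -7/5*a*b - 123/5*a + 7/2*b**3 - 2*b**2 - 1941/70*b - 2544/35 → -671/25*a + 7/2*b**3 - 2*b**2 - 1941/70*b - 3671/35
  leading term a: subtract (-671/575)·h_4 from -671/25*a + 7/2*b**3 - 2*b**2 - 1941/70*b - 3671/35 → 7/2*b**3 - 8721/4025*b**2 - 2158809/40250*b - 943956/20125
  leading term b**3: subtract (5635/5611*b)·h_5 from 7/2*b**3 - 8721/4025*b**2 - 2158809/40250*b - 943956/20125 → 1684164/728525*b**2 - 31689552/3642625*b - 943956/20125
  leading term b**2: subtract (3368328/5077955)·h_5 from 1684164/728525*b**2 - 31689552/3642625*b - 943956/20125 → -1316712/229327*b - 3950136/229327
  leading term b: no divisor's leading term divides it; move -1316712/229327*b to the remainder.
  leading term 1: no divisor's leading term divides it; move -3950136/229327 to the remainder.
  remainder -1316712/229327*b - 3950136/229327 ≠ 0; add h_6 = -1316712/229327*b - 3950136/229327 to the basis.

S(f_1,h_4): lcm = a**2. S = 1/161*a*b**2 + 226/115*a*b - 2544/805*a - 1/7*b - 318/7.
  leading term a*b**2: subtract (-1/805*b)·f_2 from 1/161*a*b**2 + 226/115*a*b - 2544/805*a - 1/7*b - 318/7 → 318/161*a*b - 2544/805*a - 318/7
  leading term a*b: subtract (-318/805)·f_2 from 318/161*a*b - 2544/805*a - 318/7 → 0
  remainder 0.

S(f_2,h_4): lcm = a*b. S = -8/5*a + 1/161*b**3 + 111/115*b**2 - 1739/805*b - 23.
  leading term a: subtract (-8/115)·h_4 from -8/5*a + 1/161*b**3 + 111/115*b**2 - 1739/805*b - 23 → 1/161*b**3 + 769/805*b**2 - 14911/4025*b - 78663/4025
  leading term b**3: subtract (10/5611*b)·h_5 from 1/161*b**3 + 769/805*b**2 - 14911/4025*b - 78663/4025 → 140347/145705*b**2 - 2640796/728525*b - 78663/4025
  leading term b**2: subtract (280694/1015591)·h_5 from 140347/145705*b**2 - 2640796/728525*b - 78663/4025 → -548630/229327*b - 1645890/229327
  leading term b: subtract (5/12)·h_6 from -548630/229327*b - 1645890/229327 → 0
  remainder 0.

S(f_3,h_4): lcm = a**2. S = 1/161*a*b**2 + 797/230*a*b - 2544/805*a - 7/2*b**2 + 2*b - 30.
  leading term a*b**2: subtract (-1/805*b)·f_2 from 1/161*a*b**2 + 797/230*a*b - 2544/805*a - 7/2*b**2 + 2*b - 30 → 1119/322*a*b - 2544/805*a - 7/2*b**2 + 15/7*b - 30
  leading term a*b: subtract (-1119/1610)·f_2 from 1119/322*a*b - 2544/805*a - 7/2*b**2 + 15/7*b - 30 → 12/5*a - 7/2*b**2 + 15/7*b + 699/14
  leading term a: subtract (12/115)·h_4 from 12/5*a - 7/2*b**2 + 15/7*b + 699/14 → -5611/1610*b**2 + 17949/4025*b + 360189/8050
  leading term b**2: subtract (-1)·h_5 from -5611/1610*b**2 + 17949/4025*b + 360189/8050 → 0
  remainder 0.

S(f_1,h_5): leading monomials are coprime, so the S-polynomial reduces to 0 (Buchberger's first criterion).
S(f_2,h_5): lcm = a*b**2. S = -58/181*a*b + 11619/905*a - 23*b.
  leading term a*b: subtract (58/905)·f_2 from -58/181*a*b + 11619/905*a - 23*b → 2231/181*a - 23*b - 1334/181
  leading term a: subtract (97/181)·h_4 from 2231/181*a - 23*b - 1334/181 → 97/1267*b**2 - 10048/905*b - 215373/6335
  leading term b**2: subtract (22310/1015591)·h_5 from 97/1267*b**2 - 10048/905*b - 215373/6335 → -2523698/229327*b - 7571094/229327
  leading term b: subtract (23/12)·h_6 from -2523698/229327*b - 7571094/229327 → 0
  remainder 0.

S(f_3,h_5): leading monomials are coprime, so the S-polynomial reduces to 0 (Buchberger's first criterion).
S(h_4,h_5): leading monomials are coprime, so the S-polynomial reduces to 0 (Buchberger's first criterion).
S(f_1,h_6): leading monomials are coprime, so the S-polynomial reduces to 0 (Buchberger's first criterion).
S(f_2,h_6): lcm = a*b. S = -23/5*a - 23.
  leading term a: subtract (-1/5)·h_4 from -23/5*a - 23 → -1/35*b**2 - 111/25*b - 2286/175
  leading term b**2: subtract (-46/5611)·h_5 from -1/35*b**2 - 111/25*b - 2286/175 → -28359/6335*b - 85077/6335
  leading term b: subtract (1710993/2194520)·h_6 from -28359/6335*b - 85077/6335 → 0
  remainder 0.

S(f_3,h_6): leading monomials are coprime, so the S-polynomial reduces to 0 (Buchberger's first criterion).
S(h_4,h_6): leading monomials are coprime, so the S-polynomial reduces to 0 (Buchberger's first criterion).
S(h_5,h_6): lcm = b**2. S = -3873/905*b - 11619/905.
  leading term b: subtract (1635697/2194520)·h_6 from -3873/905*b - 11619/905 → 0
  remainder 0.

Every S-polynomial of the final basis reduces to 0, so we have a Gröbner basis.
Inter-reduce: drop elements whose leading term is divisible by another's, tail-reduce, and make monic.
Reduced Gröbner basis: {a + 5, b + 3}.

Since the basis is lex-ordered, b + 3 is univariate in b. Its roots are {-3}. Back-substituting each root into the other basis elements fixes the other coordinates.
  b = -3: the earlier basis element becomes a + 5 = 0, giving a = -5 — point (-5, -3).
Substituting each solution back into the original system confirms all equations vanish.
This is the nonlinear analogue of row-reducing a linear system.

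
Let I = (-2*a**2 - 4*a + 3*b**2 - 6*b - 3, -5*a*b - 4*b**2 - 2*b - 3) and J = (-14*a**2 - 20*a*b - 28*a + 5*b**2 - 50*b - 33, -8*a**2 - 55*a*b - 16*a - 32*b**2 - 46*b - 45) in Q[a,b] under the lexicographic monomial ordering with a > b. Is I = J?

Yes, the ideals are equal.

Since reduced Gröbner bases are canonical representatives of ideals under a given ordering, it suffices to compute and compare them.
Buchberger on the first generating set:
f_1 = -2*a**2 - 4*a + 3*b**2 - 6*b - 3, LT = a**2.
f_2 = -5*a*b - 4*b**2 - 2*b - 3, LT = a*b.

S(f_1,f_2): lcm = a**2*b. S = -4/5*a*b**2 + 8/5*a*b - 3/5*a - 3/2*b**3 + 3*b**2 + 3/2*b.
  leading term a*b**2: subtract (4/25*b)·f_2 from -4/5*a*b**2 + 8/5*a*b - 3/5*a - 3/2*b**3 + 3*b**2 + 3/2*b → 8/5*a*b - 3/5*a - 43/50*b**3 + 83/25*b**2 + 99/50*b
  leading term a*b: subtract (-8/25)·f_2 from 8/5*a*b - 3/5*a - 43/50*b**3 + 83/25*b**2 + 99/50*b → -3/5*a - 43/50*b**3 + 51/25*b**2 + 67/50*b - 24/25
  leading term a: no divisor's leading term divides it; move -3/5*a to the remainder.
  leading term b**3: no divisor's leading term divides it; move -43/50*b**3 to the remainder.
  leading term b**2: no divisor's leading term divides it; move 51/25*b**2 to the remainder.
  leading term b: no divisor's leading term divides it; move 67/50*b to the remainder.
  leading term 1: no divisor's leading term divides it; move -24/25 to the remainder.
  remainder -3/5*a - 43/50*b**3 + 51/25*b**2 + 67/50*b - 24/25 ≠ 0; add g_3 = -3/5*a - 43/50*b**3 + 51/25*b**2 + 67/50*b - 24/25 to the basis.

S(f_1,g_3): lcm = a**2. S = -43/30*a*b**3 + 17/5*a*b**2 + 67/30*a*b + 2/5*a - 3/2*b**2 + 3*b + 3/2.
  leading term a*b**3: subtract (43/150*b**2)·f_2 from -43/30*a*b**3 + 17/5*a*b**2 + 67/30*a*b + 2/5*a - 3/2*b**2 + 3*b + 3/2 → 17/5*a*b**2 + 67/30*a*b + 2/5*a + 86/75*b**4 + 43/75*b**3 - 16/25*b**2 + 3*b + 3/2
  leading term a*b**2: subtract (-17/25*b)·f_2 from 17/5*a*b**2 + 67/30*a*b + 2/5*a + 86/75*b**4 + 43/75*b**3 - 16/25*b**2 + 3*b + 3/2 → 67/30*a*b + 2/5*a + 86/75*b**4 - 161/75*b**3 - 2*b**2 + 24/25*b + 3/2
  leading term a*b: subtract (-67/150)·f_2 from 67/30*a*b + 2/5*a + 86/75*b**4 - 161/75*b**3 - 2*b**2 + 24/25*b + 3/2 → 2/5*a + 86/75*b**4 - 161/75*b**3 - 284/75*b**2 + 1/15*b + 4/25
  leading term a: subtract (-2/3)·g_3 from 2/5*a + 86/75*b**4 - 161/75*b**3 - 284/75*b**2 + 1/15*b + 4/25 → 86/75*b**4 - 68/25*b**3 - 182/75*b**2 + 24/25*b - 12/25
  leading term b**4: no divisor's leading term divides it; move 86/75*b**4 to the remainder.
  leading term b**3: no divisor's leading term divides it; move -68/25*b**3 to the remainder.
  leading term b**2: no divisor's leading term divides it; move -182/75*b**2 to the remainder.
  leading term b: no divisor's leading term divides it; move 24/25*b to the remainder.
  leading term 1: no divisor's leading term divides it; move -12/25 to the remainder.
  remainder 86/75*b**4 - 68/25*b**3 - 182/75*b**2 + 24/25*b - 12/25 ≠ 0; add g_4 = 86/75*b**4 - 68/25*b**3 - 182/75*b**2 + 24/25*b - 12/25 to the basis.

The other S-polynomials (S(f_2,g_3), S(f_1,g_4), S(f_2,g_4), S(g_3,g_4)) all reduce to 0 modulo the current basis, so we have a Gröbner basis.
Inter-reduce: drop elements whose leading term is divisible by another's, tail-reduce, and make monic.
Reduced Gröbner basis: {a + 43/30*b**3 - 17/5*b**2 - 67/30*b + 8/5, b**4 - 102/43*b**3 - 91/43*b**2 + 36/43*b - 18/43}.

Buchberger on the second generating set:
h_1 = -14*a**2 - 20*a*b - 28*a + 5*b**2 - 50*b - 33, LT = a**2.
h_2 = -8*a**2 - 55*a*b - 16*a - 32*b**2 - 46*b - 45, LT = a**2.

S(h_1,h_2): lcm = a**2. S = -305/56*a*b - 61/14*b**2 - 61/28*b - 183/56.
  leading term a*b: no divisor's leading term divides it; move -305/56*a*b to the remainder.
  leading term b**2: no divisor's leading term divides it; move -61/14*b**2 to the remainder.
  leading term b: no divisor's leading term divides it; move -61/28*b to the remainder.
  leading term 1: no divisor's leading term divides it; move -183/56 to the remainder.
  remainder -305/56*a*b - 61/14*b**2 - 61/28*b - 183/56 ≠ 0; add k_3 = -305/56*a*b - 61/14*b**2 - 61/28*b - 183/56 to the basis.

S(h_1,k_3): lcm = a**2*b. S = 22/35*a*b**2 + 8/5*a*b - 3/5*a - 5/14*b**3 + 25/7*b**2 + 33/14*b.
  leading term a*b**2: subtract (-176/1525*b)·k_3 from 22/35*a*b**2 + 8/5*a*b - 3/5*a - 5/14*b**3 + 25/7*b**2 + 33/14*b → 8/5*a*b - 3/5*a - 43/50*b**3 + 83/25*b**2 + 99/50*b
  leading term a*b: subtract (-448/1525)·k_3 from 8/5*a*b - 3/5*a - 43/50*b**3 + 83/25*b**2 + 99/50*b → -3/5*a - 43/50*b**3 + 51/25*b**2 + 67/50*b - 24/25
  leading term a: no divisor's leading term divides it; move -3/5*a to the remainder.
  leading term b**3: no divisor's leading term divides it; move -43/50*b**3 to the remainder.
  leading term b**2: no divisor's leading term divides it; move 51/25*b**2 to the remainder.
  leading term b: no divisor's leading term divides it; move 67/50*b to the remainder.
  leading term 1: no divisor's leading term divides it; move -24/25 to the remainder.
  remainder -3/5*a - 43/50*b**3 + 51/25*b**2 + 67/50*b - 24/25 ≠ 0; add k_4 = -3/5*a - 43/50*b**3 + 51/25*b**2 + 67/50*b - 24/25 to the basis.

S(h_1,k_4): lcm = a**2. S = -43/30*a*b**3 + 17/5*a*b**2 + 769/210*a*b + 2/5*a - 5/14*b**2 + 25/7*b + 33/14.
  leading term a*b**3: subtract (1204/4575*b**2)·k_3 from -43/30*a*b**3 + 17/5*a*b**2 + 769/210*a*b + 2/5*a - 5/14*b**2 + 25/7*b + 33/14 → 17/5*a*b**2 + 769/210*a*b + 2/5*a + 86/75*b**4 + 43/75*b**3 + 88/175*b**2 + 25/7*b + 33/14
  leading term a*b**2: subtract (-952/1525*b)·k_3 from 17/5*a*b**2 + 769/210*a*b + 2/5*a + 86/75*b**4 + 43/75*b**3 + 88/175*b**2 + 25/7*b + 33/14 → 769/210*a*b + 2/5*a + 86/75*b**4 - 161/75*b**3 - 6/7*b**2 + 268/175*b + 33/14
  leading term a*b: subtract (-3076/4575)·k_3 from 769/210*a*b + 2/5*a + 86/75*b**4 - 161/75*b**3 - 6/7*b**2 + 268/175*b + 33/14 → 2/5*a + 86/75*b**4 - 161/75*b**3 - 284/75*b**2 + 1/15*b + 4/25
  leading term a: subtract (-2/3)·k_4 from 2/5*a + 86/75*b**4 - 161/75*b**3 - 284/75*b**2 + 1/15*b + 4/25 → 86/75*b**4 - 68/25*b**3 - 182/75*b**2 + 24/25*b - 12/25
  leading term b**4: no divisor's leading term divides it; move 86/75*b**4 to the remainder.
  leading term b**3: no divisor's leading term divides it; move -68/25*b**3 to the remainder.
  leading term b**2: no divisor's leading term divides it; move -182/75*b**2 to the remainder.
  leading term b: no divisor's leading term divides it; move 24/25*b to the remainder.
  leading term 1: no divisor's leading term divides it; move -12/25 to the remainder.
  remainder 86/75*b**4 - 68/25*b**3 - 182/75*b**2 + 24/25*b - 12/25 ≠ 0; add k_5 = 86/75*b**4 - 68/25*b**3 - 182/75*b**2 + 24/25*b - 12/25 to the basis.

The other S-polynomials (S(h_2,k_3), S(h_2,k_4), S(k_3,k_4), S(h_1,k_5), S(h_2,k_5), S(k_3,k_5), S(k_4,k_5)) all reduce to 0 modulo the current basis, so we have a Gröbner basis.
Inter-reduce: drop elements whose leading term is divisible by another's, tail-reduce, and make monic.
Reduced Gröbner basis: {a + 43/30*b**3 - 17/5*b**2 - 67/30*b + 8/5, b**4 - 102/43*b**3 - 91/43*b**2 + 36/43*b - 18/43}.

The two bases agree; hence the ideals are identical.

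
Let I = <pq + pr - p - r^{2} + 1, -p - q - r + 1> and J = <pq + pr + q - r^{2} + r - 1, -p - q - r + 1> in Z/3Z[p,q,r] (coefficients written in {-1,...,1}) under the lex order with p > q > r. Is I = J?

Equality of ideals is decidable: compute both reduced Gröbner bases (unique for the ordering) and check whether they agree.
Buchberger on the first generating set:
f_1 = pq + pr - p - r^{2} + 1, LT = pq.
f_2 = -p - q - r + 1, LT = p.

S(f_1,f_2): lcm = pq. S = pr - p - q^{2} - qr + q - r^{2} + 1.
  leading term pr: subtract (-r)·f_2 from pr - p - q^{2} - qr + q - r^{2} + 1 → -p - q^{2} + qr + q + r^{2} + r + 1
  leading term p: subtract (1)·f_2 from -p - q^{2} + qr + q + r^{2} + r + 1 → -q^{2} + qr - q + r^{2} - r
  leading term q^{2}: no divisor's leading term divides it; move -q^{2} to the remainder.
  leading term qr: no divisor's leading term divides it; move qr to the remainder.
  leading term q: no divisor's leading term divides it; move -q to the remainder.
  leading term r^{2}: no divisor's leading term divides it; move r^{2} to the remainder.
  leading term r: no divisor's leading term divides it; move -r to the remainder.
  remainder -q^{2} + qr - q + r^{2} - r ≠ 0; add g_3 = -q^{2} + qr - q + r^{2} - r to the basis.

S(f_1,g_3): lcm = pq^{2}. S = -pqr + pq + pr^{2} - pr - qr^{2} + q.
  leading term pqr: subtract (-r)·f_1 from -pqr + pq + pr^{2} - pr - qr^{2} + q → pq - pr^{2} + pr - qr^{2} + q - r^{3} + r
  leading term pq: subtract (1)·f_1 from pq - pr^{2} + pr - qr^{2} + q - r^{3} + r → -pr^{2} + p - qr^{2} + q - r^{3} + r^{2} + r - 1
  leading term pr^{2}: subtract (r^{2})·f_2 from -pr^{2} + p - qr^{2} + q - r^{3} + r^{2} + r - 1 → p + q + r - 1
  leading term p: subtract (-1)·f_2 from p + q + r - 1 → 0
  remainder 0.

S(f_2,g_3): leading monomials are coprime, so the S-polynomial reduces to 0 (Buchberger's first criterion).
Every S-polynomial of the final basis reduces to 0, so we have a Gröbner basis.
Inter-reduce: drop elements whose leading term is divisible by another's, tail-reduce, and make monic.
Reduced Gröbner basis: {p + q + r - 1, q^{2} - qr + q - r^{2} + r}.

Buchberger on the second generating set:
h_1 = pq + pr + q - r^{2} + r - 1, LT = pq.
h_2 = -p - q - r + 1, LT = p.

S(h_1,h_2): lcm = pq. S = pr - q^{2} - qr - q - r^{2} + r - 1.
  leading term pr: subtract (-r)·h_2 from pr - q^{2} - qr - q - r^{2} + r - 1 → -q^{2} + qr - q + r^{2} - r - 1
  leading term q^{2}: no divisor's leading term divides it; move -q^{2} to the remainder.
  leading term qr: no divisor's leading term divides it; move qr to the remainder.
  leading term q: no divisor's leading term divides it; move -q to the remainder.
  leading term r^{2}: no divisor's leading term divides it; move r^{2} to the remainder.
  leading term r: no divisor's leading term divides it; move -r to the remainder.
  leading term 1: no divisor's leading term divides it; move -1 to the remainder.
  remainder -q^{2} + qr - q + r^{2} - r - 1 ≠ 0; add k_3 = -q^{2} + qr - q + r^{2} - r - 1 to the basis.

S(h_1,k_3): lcm = pq^{2}. S = -pqr - pq + pr^{2} - pr - p + q^{2} - qr^{2} + qr - q.
  leading term pqr: subtract (-r)·h_1 from -pqr - pq + pr^{2} - pr - p + q^{2} - qr^{2} + qr - q → -pq - pr^{2} - pr - p + q^{2} - qr^{2} - qr - q - r^{3} + r^{2} - r
  leading term pq: subtract (-1)·h_1 from -pq - pr^{2} - pr - p + q^{2} - qr^{2} - qr - q - r^{3} + r^{2} - r → -pr^{2} - p + q^{2} - qr^{2} - qr - r^{3} - 1
  leading term pr^{2}: subtract (r^{2})·h_2 from -pr^{2} - p + q^{2} - qr^{2} - qr - r^{3} - 1 → -p + q^{2} - qr - r^{2} - 1
  leading term p: subtract (1)·h_2 from -p + q^{2} - qr - r^{2} - 1 → q^{2} - qr + q - r^{2} + r + 1
  leading term q^{2}: subtract (-1)·k_3 from q^{2} - qr + q - r^{2} + r + 1 → 0
  remainder 0.

S(h_2,k_3): leading monomials are coprime, so the S-polynomial reduces to 0 (Buchberger's first criterion).
Every S-polynomial of the final basis reduces to 0, so we have a Gröbner basis.
Inter-reduce: drop elements whose leading term is divisible by another's, tail-reduce, and make monic.
Reduced Gröbner basis: {p + q + r - 1, q^{2} - qr + q - r^{2} + r + 1}.

The bases are distinct; the ideals are different.

No, the ideals differ.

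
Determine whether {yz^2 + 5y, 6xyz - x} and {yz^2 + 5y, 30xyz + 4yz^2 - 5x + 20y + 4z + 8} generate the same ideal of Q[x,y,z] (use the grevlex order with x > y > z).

Equality of ideals is decidable: compute both reduced Gröbner bases (unique for the ordering) and check whether they agree.
Buchberger on the first generating set:
f_1 = yz^2 + 5y, LT = yz^2.
f_2 = 6xyz - x, LT = xyz.

S(f_1,f_2): lcm = xyz^2. S = 5xy + 1/6xz.
  leading term xy: no divisor's leading term divides it; move 5xy to the remainder.
  leading term xz: no divisor's leading term divides it; move 1/6xz to the remainder.
  remainder 5xy + 1/6xz ≠ 0; add g_3 = 5xy + 1/6xz to the basis.

S(f_1,g_3): lcm = xyz^2. S = -1/30xz^3 + 5xy.
  leading term xz^3: no divisor's leading term divides it; move -1/30xz^3 to the remainder.
  leading term xy: subtract (1)·g_3 from 5xy → -1/6xz
  leading term xz: no divisor's leading term divides it; move -1/6xz to the remainder.
  remainder -1/30xz^3 - 1/6xz ≠ 0; add g_4 = -1/30xz^3 - 1/6xz to the basis.

S(f_2,g_3): lcm = xyz. S = -1/30xz^2 - 1/6x.
  leading term xz^2: no divisor's leading term divides it; move -1/30xz^2 to the remainder.
  leading term x: no divisor's leading term divides it; move -1/6x to the remainder.
  remainder -1/30xz^2 - 1/6x ≠ 0; add g_5 = -1/30xz^2 - 1/6x to the basis.

The other S-polynomials (S(f_1,g_4), S(f_2,g_4), S(g_3,g_4), S(f_1,g_5), S(f_2,g_5), S(g_3,g_5), S(g_4,g_5)) all reduce to 0 modulo the current basis, so we have a Gröbner basis.
Inter-reduce: drop elements whose leading term is divisible by another's, tail-reduce, and make monic.
Reduced Gröbner basis: {xz^2 + 5x, yz^2 + 5y, xy + 1/30xz}.

Buchberger on the second generating set:
h_1 = yz^2 + 5y, LT = yz^2.
h_2 = 30xyz + 4yz^2 - 5x + 20y + 4z + 8, LT = xyz.

S(h_1,h_2): lcm = xyz^2. S = -2/15yz^3 + 5xy + 1/6xz - 2/3yz - 2/15z^2 - 4/15z.
  leading term yz^3: subtract (-2/15z)·h_1 from -2/15yz^3 + 5xy + 1/6xz - 2/3yz - 2/15z^2 - 4/15z → 5xy + 1/6xz - 2/15z^2 - 4/15z
  leading term xy: no divisor's leading term divides it; move 5xy to the remainder.
  leading term xz: no divisor's leading term divides it; move 1/6xz to the remainder.
  leading term z^2: no divisor's leading term divides it; move -2/15z^2 to the remainder.
  leading term z: no divisor's leading term divides it; move -4/15z to the remainder.
  remainder 5xy + 1/6xz - 2/15z^2 - 4/15z ≠ 0; add k_3 = 5xy + 1/6xz - 2/15z^2 - 4/15z to the basis.

S(h_1,k_3): lcm = xyz^2. S = -1/30xz^3 + 2/75z^4 + 4/75z^3 + 5xy.
  leading term xz^3: no divisor's leading term divides it; move -1/30xz^3 to the remainder.
  leading term z^4: no divisor's leading term divides it; move 2/75z^4 to the remainder.
  leading term z^3: no divisor's leading term divides it; move 4/75z^3 to the remainder.
  leading term xy: subtract (1)·k_3 from 5xy → -1/6xz + 2/15z^2 + 4/15z
  leading term xz: no divisor's leading term divides it; move -1/6xz to the remainder.
  leading term z^2: no divisor's leading term divides it; move 2/15z^2 to the remainder.
  leading term z: no divisor's leading term divides it; move 4/15z to the remainder.
  remainder -1/30xz^3 + 2/75z^4 + 4/75z^3 - 1/6xz + 2/15z^2 + 4/15z ≠ 0; add k_4 = -1/30xz^3 + 2/75z^4 + 4/75z^3 - 1/6xz + 2/15z^2 + 4/15z to the basis.

S(h_2,k_3): lcm = xyz. S = -1/30xz^2 + 2/15yz^2 + 2/75z^3 + 4/75z^2 - 1/6x + 2/3y + 2/15z + 4/15.
  leading term xz^2: no divisor's leading term divides it; move -1/30xz^2 to the remainder.
  leading term yz^2: subtract (2/15)·h_1 from 2/15yz^2 + 2/75z^3 + 4/75z^2 - 1/6x + 2/3y + 2/15z + 4/15 → 2/75z^3 + 4/75z^2 - 1/6x + 2/15z + 4/15
  leading term z^3: no divisor's leading term divides it; move 2/75z^3 to the remainder.
  leading term z^2: no divisor's leading term divides it; move 4/75z^2 to the remainder.
  leading term x: no divisor's leading term divides it; move -1/6x to the remainder.
  leading term z: no divisor's leading term divides it; move 2/15z to the remainder.
  leading term 1: no divisor's leading term divides it; move 4/15 to the remainder.
  remainder -1/30xz^2 + 2/75z^3 + 4/75z^2 - 1/6x + 2/15z + 4/15 ≠ 0; add k_5 = -1/30xz^2 + 2/75z^3 + 4/75z^2 - 1/6x + 2/15z + 4/15 to the basis.

The other S-polynomials (S(h_1,k_4), S(h_2,k_4), S(k_3,k_4), S(h_1,k_5), S(h_2,k_5), S(k_3,k_5), S(k_4,k_5)) all reduce to 0 modulo the current basis, so we have a Gröbner basis.
Inter-reduce: drop elements whose leading term is divisible by another's, tail-reduce, and make monic.
Reduced Gröbner basis: {xz^2 - 4/5z^3 - 8/5z^2 + 5x - 4z - 8, yz^2 + 5y, xy + 1/30xz - 2/75z^2 - 4/75z}.

The bases are distinct; the ideals are different.

No, the ideals differ.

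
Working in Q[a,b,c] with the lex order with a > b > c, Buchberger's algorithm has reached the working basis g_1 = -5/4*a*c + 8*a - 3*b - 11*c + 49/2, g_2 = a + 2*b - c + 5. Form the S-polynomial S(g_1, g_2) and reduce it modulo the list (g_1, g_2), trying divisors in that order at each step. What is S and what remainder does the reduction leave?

lcm(LM(g_1), LM(g_2)) = a*c.
S = (lcm/LT(g_1))·g_1 − (lcm/LT(g_2))·g_2 = -32/5*a - 2*b*c + 12/5*b + c**2 + 19/5*c - 98/5.
Reduce S modulo (g_1, g_2) in that order:
  leading term a: subtract (-32/5)·g_2 from -32/5*a - 2*b*c + 12/5*b + c**2 + 19/5*c - 98/5 → -2*b*c + 76/5*b + c**2 - 13/5*c + 62/5
  leading term b*c: no divisor's leading term divides it; move -2*b*c to the remainder.
  leading term b: no divisor's leading term divides it; move 76/5*b to the remainder.
  leading term c**2: no divisor's leading term divides it; move c**2 to the remainder.
  leading term c: no divisor's leading term divides it; move -13/5*c to the remainder.
  leading term 1: no divisor's leading term divides it; move 62/5 to the remainder.
The remainder -2*b*c + 76/5*b + c**2 - 13/5*c + 62/5 is nonzero, so it would be added as the next basis element.

S(g_1, g_2) = -32/5*a - 2*b*c + 12/5*b + c**2 + 19/5*c - 98/5; remainder on division = -2*b*c + 76/5*b + c**2 - 13/5*c + 62/5.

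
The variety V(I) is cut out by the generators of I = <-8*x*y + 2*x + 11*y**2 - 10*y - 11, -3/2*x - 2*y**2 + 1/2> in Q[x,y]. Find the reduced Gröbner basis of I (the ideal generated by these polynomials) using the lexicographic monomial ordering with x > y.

G = {x + 4/3*y**2 - 1/3, y**3 + 25/32*y**2 - 19/16*y - 31/32}

Buchberger's algorithm terminates because the ascending chain of leading-term ideals stabilizes.

f_1 = -8*x*y + 2*x + 11*y**2 - 10*y - 11, LT = x*y.
f_2 = -3/2*x - 2*y**2 + 1/2, LT = x.

S(f_1,f_2): lcm = x*y. S = -1/4*x - 4/3*y**3 - 11/8*y**2 + 19/12*y + 11/8.
  leading term x: subtract (1/6)·f_2 from -1/4*x - 4/3*y**3 - 11/8*y**2 + 19/12*y + 11/8 → -4/3*y**3 - 25/24*y**2 + 19/12*y + 31/24
  leading term y**3: no divisor's leading term divides it; move -4/3*y**3 to the remainder.
  leading term y**2: no divisor's leading term divides it; move -25/24*y**2 to the remainder.
  leading term y: no divisor's leading term divides it; move 19/12*y to the remainder.
  leading term 1: no divisor's leading term divides it; move 31/24 to the remainder.
  remainder -4/3*y**3 - 25/24*y**2 + 19/12*y + 31/24 ≠ 0; add g_3 = -4/3*y**3 - 25/24*y**2 + 19/12*y + 31/24 to the basis.

S(f_1,g_3): lcm = x*y**3. S = -33/32*x*y**2 + 19/16*x*y + 31/32*x - 11/8*y**4 + 5/4*y**3 + 11/8*y**2.
  leading term x*y**2: subtract (33/256*y)·f_1 from -33/32*x*y**2 + 19/16*x*y + 31/32*x - 11/8*y**4 + 5/4*y**3 + 11/8*y**2 → 119/128*x*y + 31/32*x - 11/8*y**4 - 43/256*y**3 + 341/128*y**2 + 363/256*y
  leading term x*y: subtract (-119/1024)·f_1 from 119/128*x*y + 31/32*x - 11/8*y**4 - 43/256*y**3 + 341/128*y**2 + 363/256*y → 615/512*x - 11/8*y**4 - 43/256*y**3 + 4037/1024*y**2 + 131/512*y - 1309/1024
  leading term x: subtract (-205/256)·f_2 from 615/512*x - 11/8*y**4 - 43/256*y**3 + 4037/1024*y**2 + 131/512*y - 1309/1024 → -11/8*y**4 - 43/256*y**3 + 2397/1024*y**2 + 131/512*y - 899/1024
  leading term y**4: subtract (33/32*y)·g_3 from -11/8*y**4 - 43/256*y**3 + 2397/1024*y**2 + 131/512*y - 899/1024 → 29/32*y**3 + 725/1024*y**2 - 551/512*y - 899/1024
  leading term y**3: subtract (-87/128)·g_3 from 29/32*y**3 + 725/1024*y**2 - 551/512*y - 899/1024 → 0
  remainder 0.

S(f_2,g_3): leading monomials are coprime, so the S-polynomial reduces to 0 (Buchberger's first criterion).
Every S-polynomial of the final basis reduces to 0, so we have a Gröbner basis.
Inter-reduce: drop elements whose leading term is divisible by another's, tail-reduce, and make monic.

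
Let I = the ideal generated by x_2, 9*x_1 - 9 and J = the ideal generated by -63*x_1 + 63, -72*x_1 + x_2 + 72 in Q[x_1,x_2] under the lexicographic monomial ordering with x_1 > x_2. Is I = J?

Yes, the ideals are equal.

Two ideals are equal iff their reduced Gröbner bases coincide (the reduced basis is unique for a fixed ordering).
Buchberger on the first generating set:
f_1 = x_2, LT = x_2.
f_2 = 9*x_1 - 9, LT = x_1.

S(f_1,f_2): leading monomials are coprime, so the S-polynomial reduces to 0 (Buchberger's first criterion).
Every S-polynomial of the final basis reduces to 0, so we have a Gröbner basis.
Inter-reduce: drop elements whose leading term is divisible by another's, tail-reduce, and make monic.
Reduced Gröbner basis: {x_1 - 1, x_2}.

Buchberger on the second generating set:
h_1 = -63*x_1 + 63, LT = x_1.
h_2 = -72*x_1 + x_2 + 72, LT = x_1.

S(h_1,h_2): lcm = x_1. S = 1/72*x_2.
  leading term x_2: no divisor's leading term divides it; move 1/72*x_2 to the remainder.
  remainder 1/72*x_2 ≠ 0; add k_3 = 1/72*x_2 to the basis.

S(h_1,k_3): leading monomials are coprime, so the S-polynomial reduces to 0 (Buchberger's first criterion).
S(h_2,k_3): leading monomials are coprime, so the S-polynomial reduces to 0 (Buchberger's first criterion).
Every S-polynomial of the final basis reduces to 0, so we have a Gröbner basis.
Inter-reduce: drop elements whose leading term is divisible by another's, tail-reduce, and make monic.
Reduced Gröbner basis: {x_1 - 1, x_2}.

These coincide, so the ideals are equal.
The choice of monomial ordering does not affect the verdict — as long as both bases are computed under the same ordering, their equality decides ideal equality.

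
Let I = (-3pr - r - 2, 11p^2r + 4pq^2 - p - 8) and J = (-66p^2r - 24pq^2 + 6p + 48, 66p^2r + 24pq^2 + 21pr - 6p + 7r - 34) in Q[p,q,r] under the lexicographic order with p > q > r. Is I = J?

For a fixed monomial order, each ideal has a unique reduced Gröbner basis; comparing bases decides equality.
Buchberger on the first generating set:
f_1 = -3pr - r - 2, LT = pr.
f_2 = 11p^2r + 4pq^2 - p - 8, LT = p^2r.

S(f_1,f_2): lcm = p^2r. S = -4/11pq^2 + 1/3pr + 25/33p + 8/11.
  reduce S modulo (f_1, f_2):
  remainder -4/11pq^2 + 25/33p - 1/9r + 50/99 ≠ 0; add g_3 = -4/11pq^2 + 25/33p - 1/9r + 50/99 to the basis.

S(f_1,g_3): lcm = pq^2r. S = 25/12pr + 1/3q^2r + 2/3q^2 - 11/36r^2 + 25/18r.
  reduce S modulo (f_1, f_2, g_3):
  remainder 1/3q^2r + 2/3q^2 - 11/36r^2 + 25/36r - 25/18 ≠ 0; add g_4 = 1/3q^2r + 2/3q^2 - 11/36r^2 + 25/36r - 25/18 to the basis.

The other S-polynomials (S(f_2,g_3), S(f_1,g_4), S(f_2,g_4), S(g_3,g_4)) all reduce to 0 modulo the current basis, so we have a Gröbner basis.
Inter-reduce: drop elements whose leading term is divisible by another's, tail-reduce, and make monic.
Reduced Gröbner basis: {pq^2 - 25/12p + 11/36r - 25/18, pr + 1/3r + 2/3, q^2r + 2q^2 - 11/12r^2 + 25/12r - 25/6}.

Buchberger on the second generating set:
h_1 = -66p^2r - 24pq^2 + 6p + 48, LT = p^2r.
h_2 = 66p^2r + 24pq^2 + 21pr - 6p + 7r - 34, LT = p^2r.

S(h_1,h_2): lcm = p^2r. S = -7/22pr - 7/66r - 7/33.
  reduce S modulo (h_1, h_2):
  remainder -7/22pr - 7/66r - 7/33 ≠ 0; add k_3 = -7/22pr - 7/66r - 7/33 to the basis.

S(h_1,k_3): lcm = p^2r. S = 4/11pq^2 - 1/3pr - 25/33p - 8/11.
  reduce S modulo (h_1, h_2, k_3):
  remainder 4/11pq^2 - 25/33p + 1/9r - 50/99 ≠ 0; add k_4 = 4/11pq^2 - 25/33p + 1/9r - 50/99 to the basis.

S(h_1,k_4): lcm = p^2q^2r. S = 25/12p^2r + 4/11pq^4 - 1/11pq^2 - 11/36pr^2 + 25/18pr - 8/11q^2.
  reduce S modulo (h_1, h_2, k_3, k_4):
  remainder -1/9q^2r - 2/9q^2 + 11/108r^2 - 25/108r + 25/54 ≠ 0; add k_5 = -1/9q^2r - 2/9q^2 + 11/108r^2 - 25/108r + 25/54 to the basis.

The other S-polynomials (S(h_2,k_3), S(h_2,k_4), S(k_3,k_4), S(h_1,k_5), S(h_2,k_5), S(k_3,k_5), S(k_4,k_5)) all reduce to 0 modulo the current basis, so we have a Gröbner basis.
Inter-reduce: drop elements whose leading term is divisible by another's, tail-reduce, and make monic.
Reduced Gröbner basis: {pq^2 - 25/12p + 11/36r - 25/18, pr + 1/3r + 2/3, q^2r + 2q^2 - 11/12r^2 + 25/12r - 25/6}.

The two bases agree; hence the ideals are identical.
The choice of monomial ordering does not affect the verdict — as long as both bases are computed under the same ordering, their equality decides ideal equality.

Yes, the ideals are equal.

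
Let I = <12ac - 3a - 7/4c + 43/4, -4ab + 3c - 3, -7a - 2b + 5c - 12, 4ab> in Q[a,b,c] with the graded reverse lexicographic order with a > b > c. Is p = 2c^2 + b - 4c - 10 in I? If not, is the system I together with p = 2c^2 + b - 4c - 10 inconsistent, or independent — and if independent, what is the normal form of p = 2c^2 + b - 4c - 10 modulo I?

First compute the reduced Gröbner basis of I by Buchberger's algorithm.
f_1 = 12ac - 3a - 7/4c + 43/4, LT = ac.
f_2 = -4ab + 3c - 3, LT = ab.
f_3 = -7a - 2b + 5c - 12, LT = a.
f_4 = 4ab, LT = ab.

S(f_1,f_2): lcm = abc. S = -1/4ab - 7/48bc + 3/4c^2 + 43/48b - 3/4c.
  reduce S modulo (f_1, f_2, f_3, f_4):
  remainder -7/48bc + 3/4c^2 + 43/48b - 15/16c + 3/16 ≠ 0; add h_5 = -7/48bc + 3/4c^2 + 43/48b - 15/16c + 3/16 to the basis.

S(f_1,f_3): lcm = ac. S = -2/7bc + 5/7c^2 - 1/4a - 625/336c + 43/48.
  reduce S modulo (f_1, f_2, f_3, f_4, h_5):
  remainder -37/49c^2 - 165/98b - 475/2352c + 2251/2352 ≠ 0; add h_6 = -37/49c^2 - 165/98b - 475/2352c + 2251/2352 to the basis.

S(f_1,f_4): lcm = abc. S = -1/4ab - 7/48bc + 43/48b.
  reduce S modulo (f_1, f_2, f_3, f_4, h_5, h_6):
  remainder 495/296b + 2251/2368c - 2251/2368 ≠ 0; add h_7 = 495/296b + 2251/2368c - 2251/2368 to the basis.

S(f_2,f_3): lcm = ab. S = -2/7b^2 + 5/7bc - 12/7b - 3/4c + 3/4.
  reduce S modulo (f_1, f_2, f_3, f_4, h_5, h_6, h_7):
  remainder -245947/63525c + 245947/63525 ≠ 0; add h_8 = -245947/63525c + 245947/63525 to the basis.

The other S-polynomials (S(f_2,f_4), S(f_3,f_4), S(f_1,h_5), S(f_2,h_5), S(f_3,h_5), S(f_4,h_5), S(f_1,h_6), S(f_2,h_6), S(f_3,h_6), S(f_4,h_6), S(h_5,h_6), S(f_1,h_7), S(f_2,h_7), S(f_3,h_7), S(f_4,h_7), S(h_5,h_7), S(h_6,h_7), S(f_1,h_8), S(f_2,h_8), S(f_3,h_8), S(f_4,h_8), S(h_5,h_8), S(h_6,h_8), S(h_7,h_8)) all reduce to 0 modulo the current basis, so we have a Gröbner basis.
Inter-reduce: drop elements whose leading term is divisible by another's, tail-reduce, and make monic.
Reduced Gröbner basis: {a + 1, b, c - 1}.
Label its elements g_1 = a + 1, g_2 = b, g_3 = c - 1.

Reduce p = 2c^2 + b - 4c - 10 modulo G:
  leading term c^2: subtract (2c)·g_3 from 2c^2 + b - 4c - 10 → b - 2c - 10
  leading term b: subtract (1)·g_2 from b - 2c - 10 → -2c - 10
  leading term c: subtract (-2)·g_3 from -2c - 10 → -12
  leading term 1: no divisor's leading term divides it; move -12 to the remainder.
  normal form = -12.
The normal form is nonzero, so p ∉ I. Since p minus its normal form lies in I, I + (p) = I + (r) where r = -12; decide whether this ideal is the whole ring.
Here r = -12 is a nonzero constant, hence a unit: 1 ∈ I + (p), the Gröbner basis of I + (p) is {1}, and the enlarged system has no common solution — adjoining p is inconsistent.

Ideal membership is decidable via reduction modulo a Gröbner basis.

Adjoining 2c^2 + b - 4c - 10 makes the ideal the whole ring: the system is inconsistent.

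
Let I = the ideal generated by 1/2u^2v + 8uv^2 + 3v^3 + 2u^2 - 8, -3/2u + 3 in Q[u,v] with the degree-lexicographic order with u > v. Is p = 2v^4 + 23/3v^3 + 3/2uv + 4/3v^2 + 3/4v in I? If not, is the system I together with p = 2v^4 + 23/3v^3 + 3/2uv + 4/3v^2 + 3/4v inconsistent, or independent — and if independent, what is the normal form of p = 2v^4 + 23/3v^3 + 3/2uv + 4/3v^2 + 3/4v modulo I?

2v^4 + 23/3v^3 + 3/2uv + 4/3v^2 + 3/4v is independent of I; its normal form modulo I is 16v^2 + 23/4v.

First compute the reduced Gröbner basis of I by Buchberger's algorithm.
f_1 = 1/2u^2v + 8uv^2 + 3v^3 + 2u^2 - 8, LT = u^2v.
f_2 = -3/2u + 3, LT = u.

S(f_1,f_2): lcm = u^2v. S = 16uv^2 + 6v^3 + 4u^2 + 2uv - 16.
  leading term uv^2: subtract (-32/3v^2)·f_2 from 16uv^2 + 6v^3 + 4u^2 + 2uv - 16 → 6v^3 + 4u^2 + 2uv + 32v^2 - 16
  leading term v^3: no divisor's leading term divides it; move 6v^3 to the remainder.
  leading term u^2: subtract (-8/3u)·f_2 from 4u^2 + 2uv + 32v^2 - 16 → 2uv + 32v^2 + 8u - 16
  leading term uv: subtract (-4/3v)·f_2 from 2uv + 32v^2 + 8u - 16 → 32v^2 + 8u + 4v - 16
  leading term v^2: no divisor's leading term divides it; move 32v^2 to the remainder.
  leading term u: subtract (-16/3)·f_2 from 8u + 4v - 16 → 4v
  leading term v: no divisor's leading term divides it; move 4v to the remainder.
  remainder 6v^3 + 32v^2 + 4v ≠ 0; add h_3 = 6v^3 + 32v^2 + 4v to the basis.

The other S-polynomials (S(f_1,h_3), S(f_2,h_3)) all reduce to 0 modulo the current basis, so we have a Gröbner basis.
Inter-reduce: drop elements whose leading term is divisible by another's, tail-reduce, and make monic.
Reduced Gröbner basis: {v^3 + 16/3v^2 + 2/3v, u - 2}.
Label its elements g_1 = v^3 + 16/3v^2 + 2/3v, g_2 = u - 2.

Reduce p = 2v^4 + 23/3v^3 + 3/2uv + 4/3v^2 + 3/4v modulo G:
  leading term v^4: subtract (2v)·g_1 from 2v^4 + 23/3v^3 + 3/2uv + 4/3v^2 + 3/4v → -3v^3 + 3/2uv + 3/4v
  leading term v^3: subtract (-3)·g_1 from -3v^3 + 3/2uv + 3/4v → 3/2uv + 16v^2 + 11/4v
  leading term uv: subtract (3/2v)·g_2 from 3/2uv + 16v^2 + 11/4v → 16v^2 + 23/4v
  leading term v^2: no divisor's leading term divides it; move 16v^2 to the remainder.
  leading term v: no divisor's leading term divides it; move 23/4v to the remainder.
  normal form = 16v^2 + 23/4v.
The normal form is nonzero, so p ∉ I. Since p minus its normal form lies in I, I + (p) = I + (r) where r = 16v^2 + 23/4v; decide whether this ideal is the whole ring.
Run Buchberger on G together with r (pairs among the g_i already reduce to 0 since G is a Gröbner basis):
g_1 = v^3 + 16/3v^2 + 2/3v, LT = v^3.
g_2 = u - 2, LT = u.
r = 16v^2 + 23/4v, LT = v^2.

S(g_1,r): lcm = v^3. S = 955/192v^2 + 2/3v.
  leading term v^2: subtract (955/3072)·r from 955/192v^2 + 2/3v → -4591/4096v
  leading term v: no divisor's leading term divides it; move -4591/4096v to the remainder.
  remainder -4591/4096v ≠ 0; add m_4 = -4591/4096v to the basis.

The other S-polynomials (S(g_1,g_2), S(g_2,r), S(g_1,m_4), S(g_2,m_4), S(r,m_4)) all reduce to 0 modulo the current basis, so we have a Gröbner basis.
Inter-reduce: drop elements whose leading term is divisible by another's, tail-reduce, and make monic.
Reduced Gröbner basis: {u - 2, v}.
The reduced Gröbner basis of I + (p) is {u - 2, v} ≠ {1}, a proper ideal, so the enlarged system stays consistent: p is independent of I, with normal form 16v^2 + 23/4v.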